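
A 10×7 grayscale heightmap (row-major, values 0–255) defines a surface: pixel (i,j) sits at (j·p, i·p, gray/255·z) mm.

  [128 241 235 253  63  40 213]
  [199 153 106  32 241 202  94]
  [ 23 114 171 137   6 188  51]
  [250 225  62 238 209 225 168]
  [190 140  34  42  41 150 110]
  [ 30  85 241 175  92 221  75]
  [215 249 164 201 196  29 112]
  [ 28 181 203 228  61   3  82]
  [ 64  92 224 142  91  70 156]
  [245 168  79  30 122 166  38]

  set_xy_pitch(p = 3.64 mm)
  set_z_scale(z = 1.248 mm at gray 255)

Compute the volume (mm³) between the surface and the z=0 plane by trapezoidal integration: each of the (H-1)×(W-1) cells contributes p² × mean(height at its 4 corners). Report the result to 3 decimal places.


height_mm = gray/255 × 1.248; cell vol = 3.64² × mean(4 corners)
unit = 3.64² × 1.248 / (4×255) = 0.0162113 mm³ per gray-sum
row 0: Σ corner-gray over 6 cells = 3766  → 61.0517
row 1: Σ corner-gray over 6 cells = 3067  → 49.7200
row 2: Σ corner-gray over 6 cells = 3642  → 59.0415
row 3: Σ corner-gray over 6 cells = 3450  → 55.9289
row 4: Σ corner-gray over 6 cells = 2847  → 46.1535
row 5: Σ corner-gray over 6 cells = 3738  → 60.5977
row 6: Σ corner-gray over 6 cells = 3467  → 56.2045
row 7: Σ corner-gray over 6 cells = 2920  → 47.3369
row 8: Σ corner-gray over 6 cells = 2871  → 46.5426
Σ rows: total corner-gray = 29768  → 482.5772 mm³

482.577


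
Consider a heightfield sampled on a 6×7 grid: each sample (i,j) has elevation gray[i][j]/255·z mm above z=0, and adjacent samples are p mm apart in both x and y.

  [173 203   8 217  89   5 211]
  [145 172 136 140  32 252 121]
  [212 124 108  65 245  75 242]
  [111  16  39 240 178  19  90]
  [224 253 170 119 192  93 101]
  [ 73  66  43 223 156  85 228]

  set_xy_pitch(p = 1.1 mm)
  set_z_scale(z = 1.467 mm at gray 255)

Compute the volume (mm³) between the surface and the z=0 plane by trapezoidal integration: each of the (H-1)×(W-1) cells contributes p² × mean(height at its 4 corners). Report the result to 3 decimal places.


height_mm = gray/255 × 1.467; cell vol = 1.1² × mean(4 corners)
unit = 1.1² × 1.467 / (4×255) = 0.00174026 mm³ per gray-sum
row 0: Σ corner-gray over 6 cells = 3158  → 5.4958
row 1: Σ corner-gray over 6 cells = 3418  → 5.9482
row 2: Σ corner-gray over 6 cells = 2873  → 4.9998
row 3: Σ corner-gray over 6 cells = 3164  → 5.5062
row 4: Σ corner-gray over 6 cells = 3426  → 5.9621
Σ rows: total corner-gray = 16039  → 27.9121 mm³

27.912


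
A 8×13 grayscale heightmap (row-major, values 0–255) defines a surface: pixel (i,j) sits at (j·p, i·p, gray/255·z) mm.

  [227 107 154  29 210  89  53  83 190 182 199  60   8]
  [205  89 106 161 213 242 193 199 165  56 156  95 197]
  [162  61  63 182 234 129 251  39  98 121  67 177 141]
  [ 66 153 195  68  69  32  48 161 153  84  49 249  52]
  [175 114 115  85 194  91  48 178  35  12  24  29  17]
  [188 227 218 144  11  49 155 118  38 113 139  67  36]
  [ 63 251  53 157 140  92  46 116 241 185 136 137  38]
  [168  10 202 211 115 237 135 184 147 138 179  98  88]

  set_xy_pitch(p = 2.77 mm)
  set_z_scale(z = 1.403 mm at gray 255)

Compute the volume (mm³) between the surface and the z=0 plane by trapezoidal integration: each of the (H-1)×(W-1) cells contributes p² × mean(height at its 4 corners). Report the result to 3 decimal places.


height_mm = gray/255 × 1.403; cell vol = 2.77² × mean(4 corners)
unit = 2.77² × 1.403 / (4×255) = 0.010554 mm³ per gray-sum
row 0: Σ corner-gray over 12 cells = 6699  → 70.7012
row 1: Σ corner-gray over 12 cells = 6899  → 72.8120
row 2: Σ corner-gray over 12 cells = 5787  → 61.0760
row 3: Σ corner-gray over 12 cells = 4682  → 49.4138
row 4: Σ corner-gray over 12 cells = 4824  → 50.9125
row 5: Σ corner-gray over 12 cells = 5991  → 63.2290
row 6: Σ corner-gray over 12 cells = 6777  → 71.5244
Σ rows: total corner-gray = 41659  → 439.6690 mm³

439.669


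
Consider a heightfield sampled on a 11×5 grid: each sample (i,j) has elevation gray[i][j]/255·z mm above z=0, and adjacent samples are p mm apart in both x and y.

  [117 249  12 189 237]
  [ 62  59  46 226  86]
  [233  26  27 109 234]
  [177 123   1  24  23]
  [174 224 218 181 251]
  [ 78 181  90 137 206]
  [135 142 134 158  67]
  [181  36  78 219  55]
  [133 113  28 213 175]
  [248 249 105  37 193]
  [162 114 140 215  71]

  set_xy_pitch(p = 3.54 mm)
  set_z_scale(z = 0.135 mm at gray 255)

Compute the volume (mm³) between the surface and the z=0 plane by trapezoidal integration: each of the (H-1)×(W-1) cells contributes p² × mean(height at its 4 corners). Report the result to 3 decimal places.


34.139

height_mm = gray/255 × 0.135; cell vol = 3.54² × mean(4 corners)
unit = 3.54² × 0.135 / (4×255) = 0.00165859 mm³ per gray-sum
row 0: Σ corner-gray over 4 cells = 2064  → 3.4233
row 1: Σ corner-gray over 4 cells = 1601  → 2.6554
row 2: Σ corner-gray over 4 cells = 1287  → 2.1346
row 3: Σ corner-gray over 4 cells = 2167  → 3.5942
row 4: Σ corner-gray over 4 cells = 2771  → 4.5960
row 5: Σ corner-gray over 4 cells = 2170  → 3.5991
row 6: Σ corner-gray over 4 cells = 1972  → 3.2707
row 7: Σ corner-gray over 4 cells = 1918  → 3.1812
row 8: Σ corner-gray over 4 cells = 2239  → 3.7136
row 9: Σ corner-gray over 4 cells = 2394  → 3.9707
Σ rows: total corner-gray = 20583  → 34.1388 mm³


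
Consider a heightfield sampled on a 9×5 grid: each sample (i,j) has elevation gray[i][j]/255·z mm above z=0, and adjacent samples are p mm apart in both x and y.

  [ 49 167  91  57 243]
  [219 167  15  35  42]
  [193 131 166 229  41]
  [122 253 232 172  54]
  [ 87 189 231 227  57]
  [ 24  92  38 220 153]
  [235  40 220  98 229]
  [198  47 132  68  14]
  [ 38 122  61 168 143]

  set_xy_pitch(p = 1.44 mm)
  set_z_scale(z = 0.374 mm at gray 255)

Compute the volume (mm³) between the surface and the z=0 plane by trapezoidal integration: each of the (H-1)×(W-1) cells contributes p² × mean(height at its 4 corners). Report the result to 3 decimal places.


height_mm = gray/255 × 0.374; cell vol = 1.44² × mean(4 corners)
unit = 1.44² × 0.374 / (4×255) = 0.00076032 mm³ per gray-sum
row 0: Σ corner-gray over 4 cells = 1617  → 1.2294
row 1: Σ corner-gray over 4 cells = 1981  → 1.5062
row 2: Σ corner-gray over 4 cells = 2776  → 2.1106
row 3: Σ corner-gray over 4 cells = 2928  → 2.2262
row 4: Σ corner-gray over 4 cells = 2315  → 1.7601
row 5: Σ corner-gray over 4 cells = 2057  → 1.5640
row 6: Σ corner-gray over 4 cells = 1886  → 1.4340
row 7: Σ corner-gray over 4 cells = 1589  → 1.2081
Σ rows: total corner-gray = 17149  → 13.0387 mm³

13.039


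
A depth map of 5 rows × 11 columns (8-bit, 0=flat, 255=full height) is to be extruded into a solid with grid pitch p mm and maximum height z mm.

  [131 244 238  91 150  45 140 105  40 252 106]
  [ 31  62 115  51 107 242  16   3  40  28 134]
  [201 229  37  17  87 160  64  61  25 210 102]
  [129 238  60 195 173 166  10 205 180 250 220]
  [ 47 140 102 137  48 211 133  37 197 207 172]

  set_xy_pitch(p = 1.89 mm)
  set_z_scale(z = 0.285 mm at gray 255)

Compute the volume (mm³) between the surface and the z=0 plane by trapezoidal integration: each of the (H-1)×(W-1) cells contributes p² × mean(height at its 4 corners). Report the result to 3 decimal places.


19.211

height_mm = gray/255 × 0.285; cell vol = 1.89² × mean(4 corners)
unit = 1.89² × 0.285 / (4×255) = 0.000998087 mm³ per gray-sum
row 0: Σ corner-gray over 10 cells = 4340  → 4.3317
row 1: Σ corner-gray over 10 cells = 3576  → 3.5692
row 2: Σ corner-gray over 10 cells = 5386  → 5.3757
row 3: Σ corner-gray over 10 cells = 5946  → 5.9346
Σ rows: total corner-gray = 19248  → 19.2112 mm³


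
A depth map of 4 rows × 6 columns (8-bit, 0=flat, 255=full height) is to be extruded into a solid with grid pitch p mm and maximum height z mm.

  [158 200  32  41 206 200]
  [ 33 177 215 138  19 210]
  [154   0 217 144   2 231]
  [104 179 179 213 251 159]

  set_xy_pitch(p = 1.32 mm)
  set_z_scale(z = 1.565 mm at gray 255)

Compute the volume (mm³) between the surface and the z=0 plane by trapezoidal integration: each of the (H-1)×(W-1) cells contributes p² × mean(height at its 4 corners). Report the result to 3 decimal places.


21.727

height_mm = gray/255 × 1.565; cell vol = 1.32² × mean(4 corners)
unit = 1.32² × 1.565 / (4×255) = 0.00267339 mm³ per gray-sum
row 0: Σ corner-gray over 5 cells = 2657  → 7.1032
row 1: Σ corner-gray over 5 cells = 2452  → 6.5551
row 2: Σ corner-gray over 5 cells = 3018  → 8.0683
Σ rows: total corner-gray = 8127  → 21.7266 mm³


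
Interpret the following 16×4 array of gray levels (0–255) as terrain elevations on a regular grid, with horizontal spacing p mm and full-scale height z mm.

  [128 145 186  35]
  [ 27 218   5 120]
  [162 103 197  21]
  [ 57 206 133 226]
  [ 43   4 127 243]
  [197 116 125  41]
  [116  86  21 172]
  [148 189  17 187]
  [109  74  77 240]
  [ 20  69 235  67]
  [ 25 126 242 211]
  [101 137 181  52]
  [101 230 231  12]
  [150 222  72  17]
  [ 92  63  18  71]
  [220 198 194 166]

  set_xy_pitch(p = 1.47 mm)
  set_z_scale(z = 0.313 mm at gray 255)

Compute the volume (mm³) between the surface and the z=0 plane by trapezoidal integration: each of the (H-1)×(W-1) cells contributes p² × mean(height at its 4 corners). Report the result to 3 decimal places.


14.686

height_mm = gray/255 × 0.313; cell vol = 1.47² × mean(4 corners)
unit = 1.47² × 0.313 / (4×255) = 0.0006631 mm³ per gray-sum
row 0: Σ corner-gray over 3 cells = 1418  → 0.9403
row 1: Σ corner-gray over 3 cells = 1376  → 0.9124
row 2: Σ corner-gray over 3 cells = 1744  → 1.1564
row 3: Σ corner-gray over 3 cells = 1509  → 1.0006
row 4: Σ corner-gray over 3 cells = 1268  → 0.8408
row 5: Σ corner-gray over 3 cells = 1222  → 0.8103
row 6: Σ corner-gray over 3 cells = 1249  → 0.8282
row 7: Σ corner-gray over 3 cells = 1398  → 0.9270
row 8: Σ corner-gray over 3 cells = 1346  → 0.8925
row 9: Σ corner-gray over 3 cells = 1667  → 1.1054
row 10: Σ corner-gray over 3 cells = 1761  → 1.1677
row 11: Σ corner-gray over 3 cells = 1824  → 1.2095
row 12: Σ corner-gray over 3 cells = 1790  → 1.1869
row 13: Σ corner-gray over 3 cells = 1080  → 0.7161
row 14: Σ corner-gray over 3 cells = 1495  → 0.9913
Σ rows: total corner-gray = 22147  → 14.6857 mm³


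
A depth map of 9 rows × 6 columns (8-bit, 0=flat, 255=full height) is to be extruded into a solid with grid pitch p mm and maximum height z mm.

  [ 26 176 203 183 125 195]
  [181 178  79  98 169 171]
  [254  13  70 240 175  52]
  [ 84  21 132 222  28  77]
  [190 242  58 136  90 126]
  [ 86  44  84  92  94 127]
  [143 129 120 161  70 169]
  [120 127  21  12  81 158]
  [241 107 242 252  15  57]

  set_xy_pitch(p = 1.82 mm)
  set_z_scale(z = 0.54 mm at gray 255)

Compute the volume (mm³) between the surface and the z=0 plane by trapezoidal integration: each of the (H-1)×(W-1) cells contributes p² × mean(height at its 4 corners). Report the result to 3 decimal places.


33.222

height_mm = gray/255 × 0.54; cell vol = 1.82² × mean(4 corners)
unit = 1.82² × 0.54 / (4×255) = 0.00175362 mm³ per gray-sum
row 0: Σ corner-gray over 5 cells = 2995  → 5.2521
row 1: Σ corner-gray over 5 cells = 2702  → 4.7383
row 2: Σ corner-gray over 5 cells = 2269  → 3.9790
row 3: Σ corner-gray over 5 cells = 2335  → 4.0947
row 4: Σ corner-gray over 5 cells = 2209  → 3.8738
row 5: Σ corner-gray over 5 cells = 2113  → 3.7054
row 6: Σ corner-gray over 5 cells = 2032  → 3.5634
row 7: Σ corner-gray over 5 cells = 2290  → 4.0158
Σ rows: total corner-gray = 18945  → 33.2224 mm³


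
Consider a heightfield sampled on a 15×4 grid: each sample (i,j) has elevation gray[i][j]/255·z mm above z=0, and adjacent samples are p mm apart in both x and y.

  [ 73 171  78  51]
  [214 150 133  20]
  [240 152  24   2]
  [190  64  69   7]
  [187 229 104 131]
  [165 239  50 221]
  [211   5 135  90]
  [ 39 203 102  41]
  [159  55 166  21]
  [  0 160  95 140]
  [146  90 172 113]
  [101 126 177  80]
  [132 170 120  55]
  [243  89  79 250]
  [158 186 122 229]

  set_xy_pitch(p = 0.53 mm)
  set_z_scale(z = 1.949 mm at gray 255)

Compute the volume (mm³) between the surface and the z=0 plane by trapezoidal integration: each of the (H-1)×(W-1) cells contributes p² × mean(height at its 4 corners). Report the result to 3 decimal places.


11.085

height_mm = gray/255 × 1.949; cell vol = 0.53² × mean(4 corners)
unit = 0.53² × 1.949 / (4×255) = 0.000536739 mm³ per gray-sum
row 0: Σ corner-gray over 3 cells = 1422  → 0.7632
row 1: Σ corner-gray over 3 cells = 1394  → 0.7482
row 2: Σ corner-gray over 3 cells = 1057  → 0.5673
row 3: Σ corner-gray over 3 cells = 1447  → 0.7767
row 4: Σ corner-gray over 3 cells = 1948  → 1.0456
row 5: Σ corner-gray over 3 cells = 1545  → 0.8293
row 6: Σ corner-gray over 3 cells = 1271  → 0.6822
row 7: Σ corner-gray over 3 cells = 1312  → 0.7042
row 8: Σ corner-gray over 3 cells = 1272  → 0.6827
row 9: Σ corner-gray over 3 cells = 1433  → 0.7691
row 10: Σ corner-gray over 3 cells = 1570  → 0.8427
row 11: Σ corner-gray over 3 cells = 1554  → 0.8341
row 12: Σ corner-gray over 3 cells = 1596  → 0.8566
row 13: Σ corner-gray over 3 cells = 1832  → 0.9833
Σ rows: total corner-gray = 20653  → 11.0853 mm³


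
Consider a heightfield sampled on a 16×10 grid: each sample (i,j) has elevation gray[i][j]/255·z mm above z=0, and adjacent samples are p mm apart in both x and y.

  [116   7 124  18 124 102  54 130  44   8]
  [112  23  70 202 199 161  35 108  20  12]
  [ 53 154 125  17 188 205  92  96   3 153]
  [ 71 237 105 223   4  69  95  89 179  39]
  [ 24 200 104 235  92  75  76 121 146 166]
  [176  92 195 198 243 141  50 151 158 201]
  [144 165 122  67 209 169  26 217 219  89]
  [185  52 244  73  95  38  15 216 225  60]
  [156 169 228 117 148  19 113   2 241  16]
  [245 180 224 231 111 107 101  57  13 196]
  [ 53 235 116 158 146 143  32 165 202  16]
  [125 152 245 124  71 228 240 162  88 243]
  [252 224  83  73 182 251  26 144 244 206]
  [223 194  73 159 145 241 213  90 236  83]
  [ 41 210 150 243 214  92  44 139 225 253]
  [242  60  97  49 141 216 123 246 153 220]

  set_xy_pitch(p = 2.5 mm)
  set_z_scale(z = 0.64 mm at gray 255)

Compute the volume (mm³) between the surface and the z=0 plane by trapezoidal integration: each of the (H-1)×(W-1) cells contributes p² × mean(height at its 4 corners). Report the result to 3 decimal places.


height_mm = gray/255 × 0.64; cell vol = 2.5² × mean(4 corners)
unit = 2.5² × 0.64 / (4×255) = 0.00392157 mm³ per gray-sum
row 0: Σ corner-gray over 9 cells = 3090  → 12.1176
row 1: Σ corner-gray over 9 cells = 3726  → 14.6118
row 2: Σ corner-gray over 9 cells = 4078  → 15.9922
row 3: Σ corner-gray over 9 cells = 4400  → 17.2549
row 4: Σ corner-gray over 9 cells = 5121  → 20.0824
row 5: Σ corner-gray over 9 cells = 5454  → 21.3882
row 6: Σ corner-gray over 9 cells = 4782  → 18.7529
row 7: Σ corner-gray over 9 cells = 4407  → 17.2824
row 8: Σ corner-gray over 9 cells = 4735  → 18.5686
row 9: Σ corner-gray over 9 cells = 4952  → 19.4196
row 10: Σ corner-gray over 9 cells = 5451  → 21.3765
row 11: Σ corner-gray over 9 cells = 5900  → 23.1373
row 12: Σ corner-gray over 9 cells = 5920  → 23.2157
row 13: Σ corner-gray over 9 cells = 5936  → 23.2784
row 14: Σ corner-gray over 9 cells = 5560  → 21.8039
Σ rows: total corner-gray = 73512  → 288.2824 mm³

288.282


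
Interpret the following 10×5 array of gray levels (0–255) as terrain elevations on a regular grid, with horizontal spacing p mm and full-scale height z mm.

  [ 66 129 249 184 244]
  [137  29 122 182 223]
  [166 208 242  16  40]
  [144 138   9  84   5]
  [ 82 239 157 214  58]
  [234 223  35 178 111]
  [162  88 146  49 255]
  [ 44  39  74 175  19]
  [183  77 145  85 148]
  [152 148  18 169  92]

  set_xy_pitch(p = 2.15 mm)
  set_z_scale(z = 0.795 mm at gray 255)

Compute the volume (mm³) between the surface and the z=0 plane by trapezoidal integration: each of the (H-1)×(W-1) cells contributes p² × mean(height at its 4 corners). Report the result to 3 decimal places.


65.521

height_mm = gray/255 × 0.795; cell vol = 2.15² × mean(4 corners)
unit = 2.15² × 0.795 / (4×255) = 0.00360283 mm³ per gray-sum
row 0: Σ corner-gray over 4 cells = 2460  → 8.8630
row 1: Σ corner-gray over 4 cells = 2164  → 7.7965
row 2: Σ corner-gray over 4 cells = 1749  → 6.3014
row 3: Σ corner-gray over 4 cells = 1971  → 7.1012
row 4: Σ corner-gray over 4 cells = 2577  → 9.2845
row 5: Σ corner-gray over 4 cells = 2200  → 7.9262
row 6: Σ corner-gray over 4 cells = 1622  → 5.8438
row 7: Σ corner-gray over 4 cells = 1584  → 5.7069
row 8: Σ corner-gray over 4 cells = 1859  → 6.6977
Σ rows: total corner-gray = 18186  → 65.5211 mm³


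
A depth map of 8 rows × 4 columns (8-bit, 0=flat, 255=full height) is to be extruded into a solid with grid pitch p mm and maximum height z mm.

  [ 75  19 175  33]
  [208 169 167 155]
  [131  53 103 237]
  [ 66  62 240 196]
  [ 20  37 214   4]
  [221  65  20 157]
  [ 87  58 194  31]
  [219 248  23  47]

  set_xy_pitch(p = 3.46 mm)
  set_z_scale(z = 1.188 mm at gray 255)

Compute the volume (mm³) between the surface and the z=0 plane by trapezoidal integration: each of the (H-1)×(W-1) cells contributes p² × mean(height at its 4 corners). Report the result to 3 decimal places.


height_mm = gray/255 × 1.188; cell vol = 3.46² × mean(4 corners)
unit = 3.46² × 1.188 / (4×255) = 0.0139434 mm³ per gray-sum
row 0: Σ corner-gray over 3 cells = 1531  → 21.3473
row 1: Σ corner-gray over 3 cells = 1715  → 23.9129
row 2: Σ corner-gray over 3 cells = 1546  → 21.5565
row 3: Σ corner-gray over 3 cells = 1392  → 19.4092
row 4: Σ corner-gray over 3 cells = 1074  → 14.9752
row 5: Σ corner-gray over 3 cells = 1170  → 16.3138
row 6: Σ corner-gray over 3 cells = 1430  → 19.9391
Σ rows: total corner-gray = 9858  → 137.4540 mm³

137.454


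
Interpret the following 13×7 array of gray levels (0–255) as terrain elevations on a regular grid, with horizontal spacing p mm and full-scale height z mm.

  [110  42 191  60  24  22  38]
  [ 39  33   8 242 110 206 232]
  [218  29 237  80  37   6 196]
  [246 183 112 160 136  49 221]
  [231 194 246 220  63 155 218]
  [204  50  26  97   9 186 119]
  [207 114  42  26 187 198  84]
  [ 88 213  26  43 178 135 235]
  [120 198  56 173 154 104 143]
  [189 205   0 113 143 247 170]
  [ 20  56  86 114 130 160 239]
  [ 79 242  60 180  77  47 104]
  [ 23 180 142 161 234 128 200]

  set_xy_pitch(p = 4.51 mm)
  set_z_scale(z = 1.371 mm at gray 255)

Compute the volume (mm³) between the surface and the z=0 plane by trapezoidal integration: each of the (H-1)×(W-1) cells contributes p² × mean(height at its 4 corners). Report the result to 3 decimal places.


height_mm = gray/255 × 1.371; cell vol = 4.51² × mean(4 corners)
unit = 4.51² × 1.371 / (4×255) = 0.0273395 mm³ per gray-sum
row 0: Σ corner-gray over 6 cells = 2295  → 62.7441
row 1: Σ corner-gray over 6 cells = 2661  → 72.7504
row 2: Σ corner-gray over 6 cells = 2939  → 80.3508
row 3: Σ corner-gray over 6 cells = 3952  → 108.0457
row 4: Σ corner-gray over 6 cells = 3264  → 89.2361
row 5: Σ corner-gray over 6 cells = 2484  → 67.9113
row 6: Σ corner-gray over 6 cells = 2938  → 80.3234
row 7: Σ corner-gray over 6 cells = 3146  → 86.0100
row 8: Σ corner-gray over 6 cells = 3408  → 93.1730
row 9: Σ corner-gray over 6 cells = 3126  → 85.4632
row 10: Σ corner-gray over 6 cells = 2746  → 75.0742
row 11: Σ corner-gray over 6 cells = 3308  → 90.4390
Σ rows: total corner-gray = 36267  → 991.5212 mm³

991.521


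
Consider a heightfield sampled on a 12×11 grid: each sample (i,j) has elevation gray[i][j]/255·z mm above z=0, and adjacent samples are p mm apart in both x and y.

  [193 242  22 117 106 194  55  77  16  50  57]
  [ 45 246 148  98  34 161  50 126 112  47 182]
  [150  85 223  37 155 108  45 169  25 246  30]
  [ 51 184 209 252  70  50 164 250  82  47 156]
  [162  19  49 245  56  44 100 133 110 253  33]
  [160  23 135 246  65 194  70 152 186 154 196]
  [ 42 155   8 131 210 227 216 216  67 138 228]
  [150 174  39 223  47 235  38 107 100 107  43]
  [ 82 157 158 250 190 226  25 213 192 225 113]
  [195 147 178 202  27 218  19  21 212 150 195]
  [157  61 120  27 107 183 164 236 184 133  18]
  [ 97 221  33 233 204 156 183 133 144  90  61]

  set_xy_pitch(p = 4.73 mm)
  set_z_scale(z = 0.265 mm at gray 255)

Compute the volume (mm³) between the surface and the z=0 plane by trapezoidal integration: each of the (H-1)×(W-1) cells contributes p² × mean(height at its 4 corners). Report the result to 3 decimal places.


338.384

height_mm = gray/255 × 0.265; cell vol = 4.73² × mean(4 corners)
unit = 4.73² × 0.265 / (4×255) = 0.00581257 mm³ per gray-sum
row 0: Σ corner-gray over 10 cells = 4279  → 24.8720
row 1: Σ corner-gray over 10 cells = 4637  → 26.9529
row 2: Σ corner-gray over 10 cells = 5189  → 30.1614
row 3: Σ corner-gray over 10 cells = 5036  → 29.2721
row 4: Σ corner-gray over 10 cells = 5019  → 29.1733
row 5: Σ corner-gray over 10 cells = 5812  → 33.7826
row 6: Σ corner-gray over 10 cells = 5339  → 31.0333
row 7: Σ corner-gray over 10 cells = 5800  → 33.7129
row 8: Σ corner-gray over 10 cells = 6205  → 36.0670
row 9: Σ corner-gray over 10 cells = 5343  → 31.0565
row 10: Σ corner-gray over 10 cells = 5557  → 32.3004
Σ rows: total corner-gray = 58216  → 338.3844 mm³


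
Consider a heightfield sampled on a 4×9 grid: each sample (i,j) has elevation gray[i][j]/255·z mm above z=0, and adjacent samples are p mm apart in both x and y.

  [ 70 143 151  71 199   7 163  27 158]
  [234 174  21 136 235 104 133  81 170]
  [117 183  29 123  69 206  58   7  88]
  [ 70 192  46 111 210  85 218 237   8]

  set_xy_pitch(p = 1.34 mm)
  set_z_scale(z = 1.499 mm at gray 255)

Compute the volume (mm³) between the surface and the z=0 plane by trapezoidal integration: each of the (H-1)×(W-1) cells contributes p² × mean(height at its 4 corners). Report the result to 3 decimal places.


30.294

height_mm = gray/255 × 1.499; cell vol = 1.34² × mean(4 corners)
unit = 1.34² × 1.499 / (4×255) = 0.00263883 mm³ per gray-sum
row 0: Σ corner-gray over 8 cells = 3922  → 10.3495
row 1: Σ corner-gray over 8 cells = 3727  → 9.8349
row 2: Σ corner-gray over 8 cells = 3831  → 10.1093
Σ rows: total corner-gray = 11480  → 30.2937 mm³


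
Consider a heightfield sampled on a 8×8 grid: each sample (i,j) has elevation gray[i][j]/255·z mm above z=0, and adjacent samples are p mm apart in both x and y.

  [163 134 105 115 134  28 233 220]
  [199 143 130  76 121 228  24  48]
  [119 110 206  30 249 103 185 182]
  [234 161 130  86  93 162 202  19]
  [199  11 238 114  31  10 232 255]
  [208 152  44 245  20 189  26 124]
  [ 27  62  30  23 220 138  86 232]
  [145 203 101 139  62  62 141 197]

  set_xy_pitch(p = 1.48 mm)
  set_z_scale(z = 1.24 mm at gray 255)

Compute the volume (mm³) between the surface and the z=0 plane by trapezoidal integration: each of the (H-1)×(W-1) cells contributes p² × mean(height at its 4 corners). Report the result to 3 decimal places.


height_mm = gray/255 × 1.24; cell vol = 1.48² × mean(4 corners)
unit = 1.48² × 1.24 / (4×255) = 0.00266284 mm³ per gray-sum
row 0: Σ corner-gray over 7 cells = 3572  → 9.5117
row 1: Σ corner-gray over 7 cells = 3758  → 10.0069
row 2: Σ corner-gray over 7 cells = 3988  → 10.6194
row 3: Σ corner-gray over 7 cells = 3647  → 9.7114
row 4: Σ corner-gray over 7 cells = 3410  → 9.0803
row 5: Σ corner-gray over 7 cells = 3061  → 8.1510
row 6: Σ corner-gray over 7 cells = 3135  → 8.3480
Σ rows: total corner-gray = 24571  → 65.4286 mm³

65.429


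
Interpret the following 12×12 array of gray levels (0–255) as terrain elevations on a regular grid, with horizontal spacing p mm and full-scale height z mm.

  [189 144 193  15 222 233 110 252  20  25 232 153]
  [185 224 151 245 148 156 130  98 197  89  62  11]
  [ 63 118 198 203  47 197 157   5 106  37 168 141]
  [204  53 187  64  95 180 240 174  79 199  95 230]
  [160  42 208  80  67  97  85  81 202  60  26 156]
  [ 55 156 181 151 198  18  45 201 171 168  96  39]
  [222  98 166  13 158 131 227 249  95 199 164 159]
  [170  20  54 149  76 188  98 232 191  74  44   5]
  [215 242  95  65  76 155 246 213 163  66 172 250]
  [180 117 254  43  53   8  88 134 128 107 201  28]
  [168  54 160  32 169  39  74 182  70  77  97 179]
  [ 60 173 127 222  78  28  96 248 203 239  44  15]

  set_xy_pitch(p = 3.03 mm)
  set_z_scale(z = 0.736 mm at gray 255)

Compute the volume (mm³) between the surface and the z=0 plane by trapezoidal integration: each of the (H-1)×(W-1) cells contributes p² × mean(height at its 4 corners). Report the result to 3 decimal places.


413.570

height_mm = gray/255 × 0.736; cell vol = 3.03² × mean(4 corners)
unit = 3.03² × 0.736 / (4×255) = 0.00662465 mm³ per gray-sum
row 0: Σ corner-gray over 11 cells = 6430  → 42.5965
row 1: Σ corner-gray over 11 cells = 5872  → 38.8999
row 2: Σ corner-gray over 11 cells = 5842  → 38.7012
row 3: Σ corner-gray over 11 cells = 5378  → 35.6274
row 4: Σ corner-gray over 11 cells = 5076  → 33.6267
row 5: Σ corner-gray over 11 cells = 6245  → 41.3709
row 6: Σ corner-gray over 11 cells = 5808  → 38.4760
row 7: Σ corner-gray over 11 cells = 5878  → 38.9397
row 8: Σ corner-gray over 11 cells = 5925  → 39.2510
row 9: Σ corner-gray over 11 cells = 4729  → 31.3280
row 10: Σ corner-gray over 11 cells = 5246  → 34.7529
Σ rows: total corner-gray = 62429  → 413.5702 mm³


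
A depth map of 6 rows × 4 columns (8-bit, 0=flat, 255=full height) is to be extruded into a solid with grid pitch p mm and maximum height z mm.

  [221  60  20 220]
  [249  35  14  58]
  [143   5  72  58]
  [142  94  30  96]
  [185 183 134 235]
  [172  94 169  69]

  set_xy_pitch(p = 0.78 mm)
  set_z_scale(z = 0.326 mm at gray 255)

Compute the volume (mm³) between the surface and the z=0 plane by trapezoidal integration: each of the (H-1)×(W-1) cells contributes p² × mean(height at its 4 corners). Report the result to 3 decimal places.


height_mm = gray/255 × 0.326; cell vol = 0.78² × mean(4 corners)
unit = 0.78² × 0.326 / (4×255) = 0.000194449 mm³ per gray-sum
row 0: Σ corner-gray over 3 cells = 1006  → 0.1956
row 1: Σ corner-gray over 3 cells = 760  → 0.1478
row 2: Σ corner-gray over 3 cells = 841  → 0.1635
row 3: Σ corner-gray over 3 cells = 1540  → 0.2995
row 4: Σ corner-gray over 3 cells = 1821  → 0.3541
Σ rows: total corner-gray = 5968  → 1.1605 mm³

1.160


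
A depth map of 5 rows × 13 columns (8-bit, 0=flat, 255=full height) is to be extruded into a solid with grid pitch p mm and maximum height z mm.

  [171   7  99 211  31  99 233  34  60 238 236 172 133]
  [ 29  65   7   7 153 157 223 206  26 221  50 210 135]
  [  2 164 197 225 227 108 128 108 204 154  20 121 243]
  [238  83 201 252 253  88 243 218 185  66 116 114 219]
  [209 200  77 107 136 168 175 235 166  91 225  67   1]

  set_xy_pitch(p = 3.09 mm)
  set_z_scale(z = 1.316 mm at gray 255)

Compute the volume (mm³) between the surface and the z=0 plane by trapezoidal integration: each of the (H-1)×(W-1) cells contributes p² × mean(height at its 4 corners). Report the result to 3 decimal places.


339.756

height_mm = gray/255 × 1.316; cell vol = 3.09² × mean(4 corners)
unit = 3.09² × 1.316 / (4×255) = 0.0123189 mm³ per gray-sum
row 0: Σ corner-gray over 12 cells = 5958  → 73.3961
row 1: Σ corner-gray over 12 cells = 6371  → 78.4838
row 2: Σ corner-gray over 12 cells = 7652  → 94.2644
row 3: Σ corner-gray over 12 cells = 7599  → 93.6115
Σ rows: total corner-gray = 27580  → 339.7558 mm³


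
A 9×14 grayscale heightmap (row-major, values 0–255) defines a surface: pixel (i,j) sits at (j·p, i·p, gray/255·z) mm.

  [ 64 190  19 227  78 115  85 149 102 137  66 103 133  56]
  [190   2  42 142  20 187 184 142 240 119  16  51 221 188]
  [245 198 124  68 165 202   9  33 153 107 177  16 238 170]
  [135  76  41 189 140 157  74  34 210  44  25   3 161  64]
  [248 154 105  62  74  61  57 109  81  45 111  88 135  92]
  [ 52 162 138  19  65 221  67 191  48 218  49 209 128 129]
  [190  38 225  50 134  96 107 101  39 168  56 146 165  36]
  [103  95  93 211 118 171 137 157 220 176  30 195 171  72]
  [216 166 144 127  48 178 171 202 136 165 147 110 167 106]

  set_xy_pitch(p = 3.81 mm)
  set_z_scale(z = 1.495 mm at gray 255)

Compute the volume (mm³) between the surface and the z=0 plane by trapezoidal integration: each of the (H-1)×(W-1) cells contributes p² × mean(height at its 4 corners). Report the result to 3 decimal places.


height_mm = gray/255 × 1.495; cell vol = 3.81² × mean(4 corners)
unit = 3.81² × 1.495 / (4×255) = 0.021276 mm³ per gray-sum
row 0: Σ corner-gray over 13 cells = 6038  → 128.4648
row 1: Σ corner-gray over 13 cells = 6505  → 138.4007
row 2: Σ corner-gray over 13 cells = 5902  → 125.5712
row 3: Σ corner-gray over 13 cells = 5011  → 106.6143
row 4: Σ corner-gray over 13 cells = 5715  → 121.5926
row 5: Σ corner-gray over 13 cells = 6087  → 129.5073
row 6: Σ corner-gray over 13 cells = 6599  → 140.4006
row 7: Σ corner-gray over 13 cells = 7567  → 160.9959
Σ rows: total corner-gray = 49424  → 1051.5474 mm³

1051.547


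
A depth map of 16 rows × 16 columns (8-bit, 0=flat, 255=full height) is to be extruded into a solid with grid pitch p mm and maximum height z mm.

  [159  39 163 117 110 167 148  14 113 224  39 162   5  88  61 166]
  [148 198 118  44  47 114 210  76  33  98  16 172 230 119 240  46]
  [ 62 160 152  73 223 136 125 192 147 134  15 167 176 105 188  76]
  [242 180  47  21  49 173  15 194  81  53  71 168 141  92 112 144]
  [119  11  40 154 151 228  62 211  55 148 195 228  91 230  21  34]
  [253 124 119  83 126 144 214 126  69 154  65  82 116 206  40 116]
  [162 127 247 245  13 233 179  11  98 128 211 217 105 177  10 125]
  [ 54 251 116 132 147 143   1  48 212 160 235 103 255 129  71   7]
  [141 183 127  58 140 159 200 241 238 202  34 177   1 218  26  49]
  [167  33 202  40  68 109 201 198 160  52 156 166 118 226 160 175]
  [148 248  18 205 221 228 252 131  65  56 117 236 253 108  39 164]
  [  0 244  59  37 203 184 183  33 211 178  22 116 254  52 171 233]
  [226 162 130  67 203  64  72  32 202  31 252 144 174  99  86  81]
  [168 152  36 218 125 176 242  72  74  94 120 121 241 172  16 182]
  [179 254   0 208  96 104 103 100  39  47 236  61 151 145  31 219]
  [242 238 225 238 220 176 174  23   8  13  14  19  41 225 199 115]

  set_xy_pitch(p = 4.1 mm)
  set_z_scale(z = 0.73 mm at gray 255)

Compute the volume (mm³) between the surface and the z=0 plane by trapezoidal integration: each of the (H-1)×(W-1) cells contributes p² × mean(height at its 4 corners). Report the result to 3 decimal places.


height_mm = gray/255 × 0.73; cell vol = 4.1² × mean(4 corners)
unit = 4.1² × 0.73 / (4×255) = 0.0120307 mm³ per gray-sum
row 0: Σ corner-gray over 15 cells = 6849  → 82.3982
row 1: Σ corner-gray over 15 cells = 7748  → 93.2138
row 2: Σ corner-gray over 15 cells = 7304  → 87.8721
row 3: Σ corner-gray over 15 cells = 6983  → 84.0103
row 4: Σ corner-gray over 15 cells = 7508  → 90.3264
row 5: Σ corner-gray over 15 cells = 7994  → 96.1733
row 6: Σ corner-gray over 15 cells = 8356  → 100.5284
row 7: Σ corner-gray over 15 cells = 8265  → 99.4336
row 8: Σ corner-gray over 15 cells = 8318  → 100.0712
row 9: Σ corner-gray over 15 cells = 8786  → 105.7016
row 10: Σ corner-gray over 15 cells = 8793  → 105.7858
row 11: Σ corner-gray over 15 cells = 7870  → 94.6815
row 12: Σ corner-gray over 15 cells = 7811  → 93.9717
row 13: Σ corner-gray over 15 cells = 7616  → 91.6257
row 14: Σ corner-gray over 15 cells = 7531  → 90.6031
Σ rows: total corner-gray = 117732  → 1416.3968 mm³

1416.397


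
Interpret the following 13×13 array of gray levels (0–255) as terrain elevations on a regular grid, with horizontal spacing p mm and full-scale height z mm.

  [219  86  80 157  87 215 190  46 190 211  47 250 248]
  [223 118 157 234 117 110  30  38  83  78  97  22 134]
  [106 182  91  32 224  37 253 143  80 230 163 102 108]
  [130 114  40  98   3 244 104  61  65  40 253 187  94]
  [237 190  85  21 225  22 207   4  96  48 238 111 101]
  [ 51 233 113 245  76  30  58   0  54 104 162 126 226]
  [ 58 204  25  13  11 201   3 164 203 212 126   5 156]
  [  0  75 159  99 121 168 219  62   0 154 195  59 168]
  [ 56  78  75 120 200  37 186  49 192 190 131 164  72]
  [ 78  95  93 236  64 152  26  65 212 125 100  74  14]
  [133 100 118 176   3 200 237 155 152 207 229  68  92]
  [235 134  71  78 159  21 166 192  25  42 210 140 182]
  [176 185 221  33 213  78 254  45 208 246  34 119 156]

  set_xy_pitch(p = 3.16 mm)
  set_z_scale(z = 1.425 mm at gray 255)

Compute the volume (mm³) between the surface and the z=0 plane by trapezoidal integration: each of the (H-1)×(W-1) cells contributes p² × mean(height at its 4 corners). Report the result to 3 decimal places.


972.473

height_mm = gray/255 × 1.425; cell vol = 3.16² × mean(4 corners)
unit = 3.16² × 1.425 / (4×255) = 0.0139505 mm³ per gray-sum
row 0: Σ corner-gray over 12 cells = 6110  → 85.2374
row 1: Σ corner-gray over 12 cells = 5813  → 81.0941
row 2: Σ corner-gray over 12 cells = 5930  → 82.7263
row 3: Σ corner-gray over 12 cells = 5474  → 76.3649
row 4: Σ corner-gray over 12 cells = 5511  → 76.8810
row 5: Σ corner-gray over 12 cells = 5227  → 72.9191
row 6: Σ corner-gray over 12 cells = 5338  → 74.4676
row 7: Σ corner-gray over 12 cells = 5762  → 80.3826
row 8: Σ corner-gray over 12 cells = 5548  → 77.3972
row 9: Σ corner-gray over 12 cells = 6091  → 84.9723
row 10: Σ corner-gray over 12 cells = 6408  → 89.3946
row 11: Σ corner-gray over 12 cells = 6497  → 90.6362
Σ rows: total corner-gray = 69709  → 972.4734 mm³


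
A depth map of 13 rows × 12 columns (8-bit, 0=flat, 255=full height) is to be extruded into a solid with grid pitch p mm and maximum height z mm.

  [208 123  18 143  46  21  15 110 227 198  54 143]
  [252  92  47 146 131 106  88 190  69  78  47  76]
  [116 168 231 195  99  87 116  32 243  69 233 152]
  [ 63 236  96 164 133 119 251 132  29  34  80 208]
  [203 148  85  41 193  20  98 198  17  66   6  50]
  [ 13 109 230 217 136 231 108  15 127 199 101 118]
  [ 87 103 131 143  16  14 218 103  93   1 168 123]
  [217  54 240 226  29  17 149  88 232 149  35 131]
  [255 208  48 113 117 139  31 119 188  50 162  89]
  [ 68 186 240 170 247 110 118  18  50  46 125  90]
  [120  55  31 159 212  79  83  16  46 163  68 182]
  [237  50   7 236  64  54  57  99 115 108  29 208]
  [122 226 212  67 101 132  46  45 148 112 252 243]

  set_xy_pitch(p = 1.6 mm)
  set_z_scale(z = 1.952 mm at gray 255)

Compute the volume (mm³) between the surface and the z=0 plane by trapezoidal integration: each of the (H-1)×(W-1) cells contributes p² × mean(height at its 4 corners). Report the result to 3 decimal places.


301.140

height_mm = gray/255 × 1.952; cell vol = 1.6² × mean(4 corners)
unit = 1.6² × 1.952 / (4×255) = 0.00489914 mm³ per gray-sum
row 0: Σ corner-gray over 11 cells = 4577  → 22.4234
row 1: Σ corner-gray over 11 cells = 5530  → 27.0922
row 2: Σ corner-gray over 11 cells = 6033  → 29.5565
row 3: Σ corner-gray over 11 cells = 4816  → 23.5942
row 4: Σ corner-gray over 11 cells = 5074  → 24.8582
row 5: Σ corner-gray over 11 cells = 5267  → 25.8038
row 6: Σ corner-gray over 11 cells = 4976  → 24.3781
row 7: Σ corner-gray over 11 cells = 5480  → 26.8473
row 8: Σ corner-gray over 11 cells = 5472  → 26.8081
row 9: Σ corner-gray over 11 cells = 4904  → 24.0254
row 10: Σ corner-gray over 11 cells = 4209  → 20.6205
row 11: Σ corner-gray over 11 cells = 5130  → 25.1326
Σ rows: total corner-gray = 61468  → 301.1402 mm³


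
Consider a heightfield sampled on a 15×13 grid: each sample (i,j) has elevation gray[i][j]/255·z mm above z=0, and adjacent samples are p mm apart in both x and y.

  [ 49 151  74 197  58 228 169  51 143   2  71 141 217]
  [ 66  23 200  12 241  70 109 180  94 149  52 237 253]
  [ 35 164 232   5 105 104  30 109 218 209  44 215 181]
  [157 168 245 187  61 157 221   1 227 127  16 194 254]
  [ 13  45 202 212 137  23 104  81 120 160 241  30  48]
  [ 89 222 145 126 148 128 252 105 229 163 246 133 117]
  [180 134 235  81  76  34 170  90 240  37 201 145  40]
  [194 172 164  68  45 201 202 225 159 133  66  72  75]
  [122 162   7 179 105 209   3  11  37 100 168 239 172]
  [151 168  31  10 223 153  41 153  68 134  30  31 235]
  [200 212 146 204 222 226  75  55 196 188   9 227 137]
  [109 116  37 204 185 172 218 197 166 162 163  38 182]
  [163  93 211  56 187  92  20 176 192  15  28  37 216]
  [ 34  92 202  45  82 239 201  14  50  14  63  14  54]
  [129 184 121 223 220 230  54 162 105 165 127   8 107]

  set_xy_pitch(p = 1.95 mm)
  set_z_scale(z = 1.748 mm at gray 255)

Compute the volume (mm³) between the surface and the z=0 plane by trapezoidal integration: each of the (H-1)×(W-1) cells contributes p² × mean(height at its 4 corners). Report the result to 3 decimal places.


height_mm = gray/255 × 1.748; cell vol = 1.95² × mean(4 corners)
unit = 1.95² × 1.748 / (4×255) = 0.00651644 mm³ per gray-sum
row 0: Σ corner-gray over 12 cells = 5889  → 38.3753
row 1: Σ corner-gray over 12 cells = 6139  → 40.0044
row 2: Σ corner-gray over 12 cells = 6705  → 43.6927
row 3: Σ corner-gray over 12 cells = 6390  → 41.6401
row 4: Σ corner-gray over 12 cells = 6771  → 44.1228
row 5: Σ corner-gray over 12 cells = 7106  → 46.3058
row 6: Σ corner-gray over 12 cells = 6389  → 41.6335
row 7: Σ corner-gray over 12 cells = 6017  → 39.2094
row 8: Σ corner-gray over 12 cells = 5204  → 33.9116
row 9: Σ corner-gray over 12 cells = 6327  → 41.2295
row 10: Σ corner-gray over 12 cells = 7464  → 48.6387
row 11: Σ corner-gray over 12 cells = 6200  → 40.4019
row 12: Σ corner-gray over 12 cells = 4713  → 30.7120
row 13: Σ corner-gray over 12 cells = 5554  → 36.1923
Σ rows: total corner-gray = 86868  → 566.0702 mm³

566.070


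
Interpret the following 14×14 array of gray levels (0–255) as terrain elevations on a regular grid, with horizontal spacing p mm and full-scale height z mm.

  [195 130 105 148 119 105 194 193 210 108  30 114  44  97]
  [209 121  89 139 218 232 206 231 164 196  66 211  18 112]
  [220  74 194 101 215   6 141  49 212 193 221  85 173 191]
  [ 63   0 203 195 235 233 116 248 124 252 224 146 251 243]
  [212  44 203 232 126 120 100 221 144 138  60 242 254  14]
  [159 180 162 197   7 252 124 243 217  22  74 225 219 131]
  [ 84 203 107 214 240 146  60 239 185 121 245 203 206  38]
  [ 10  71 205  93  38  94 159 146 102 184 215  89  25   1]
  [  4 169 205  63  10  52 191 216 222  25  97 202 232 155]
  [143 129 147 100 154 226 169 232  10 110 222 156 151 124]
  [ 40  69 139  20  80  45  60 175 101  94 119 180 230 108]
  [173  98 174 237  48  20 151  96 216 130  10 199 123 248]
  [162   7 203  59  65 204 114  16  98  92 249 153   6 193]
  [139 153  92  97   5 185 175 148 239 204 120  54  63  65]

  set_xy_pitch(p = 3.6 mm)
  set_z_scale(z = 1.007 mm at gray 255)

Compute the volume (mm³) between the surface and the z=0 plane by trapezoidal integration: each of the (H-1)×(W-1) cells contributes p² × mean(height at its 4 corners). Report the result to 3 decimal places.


height_mm = gray/255 × 1.007; cell vol = 3.6² × mean(4 corners)
unit = 3.6² × 1.007 / (4×255) = 0.0127948 mm³ per gray-sum
row 0: Σ corner-gray over 13 cells = 7395  → 94.6177
row 1: Σ corner-gray over 13 cells = 7842  → 100.3370
row 2: Σ corner-gray over 13 cells = 8499  → 108.7432
row 3: Σ corner-gray over 13 cells = 8754  → 112.0059
row 4: Σ corner-gray over 13 cells = 8128  → 103.9963
row 5: Σ corner-gray over 13 cells = 8594  → 109.9587
row 6: Σ corner-gray over 13 cells = 7313  → 93.5685
row 7: Σ corner-gray over 13 cells = 6380  → 81.6310
row 8: Σ corner-gray over 13 cells = 7406  → 94.7585
row 9: Σ corner-gray over 13 cells = 6651  → 85.0984
row 10: Σ corner-gray over 13 cells = 6197  → 79.2895
row 11: Σ corner-gray over 13 cells = 6312  → 80.7609
row 12: Σ corner-gray over 13 cells = 6161  → 78.8289
Σ rows: total corner-gray = 95632  → 1223.5946 mm³

1223.595
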